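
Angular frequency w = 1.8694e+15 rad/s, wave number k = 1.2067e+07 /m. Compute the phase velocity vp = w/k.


vp = w / k
= 1.8694e+15 / 1.2067e+07
= 1.5492e+08 m/s

1.5492e+08


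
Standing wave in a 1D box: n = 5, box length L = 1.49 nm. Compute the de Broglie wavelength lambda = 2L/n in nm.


lambda = 2L / n
= 2 * 1.49 / 5
= 2.98 / 5
= 0.596 nm

0.596


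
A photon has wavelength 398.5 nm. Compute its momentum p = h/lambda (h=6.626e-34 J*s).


p = h / lambda
= 6.626e-34 / (398.5e-9)
= 6.626e-34 / 3.9850e-07
= 1.6627e-27 kg*m/s

1.6627e-27


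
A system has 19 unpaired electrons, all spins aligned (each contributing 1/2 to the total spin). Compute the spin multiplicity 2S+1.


Total spin S = N * (1/2) = 19 * 0.5 = 9.5
Spin multiplicity = 2S + 1
= 2 * 9.5 + 1
= 20

20


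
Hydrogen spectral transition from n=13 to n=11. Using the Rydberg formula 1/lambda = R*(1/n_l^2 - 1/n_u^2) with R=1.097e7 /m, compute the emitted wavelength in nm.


1/lambda = R * (1/n_l^2 - 1/n_u^2)
= 1.097e7 * (1/11^2 - 1/13^2)
= 1.097e7 * (0.008264 - 0.005917)
= 1.097e7 * 0.002347
= 2.5750e+04 /m
lambda = 1 / 2.5750e+04 = 38835.0805 nm

38835.0805


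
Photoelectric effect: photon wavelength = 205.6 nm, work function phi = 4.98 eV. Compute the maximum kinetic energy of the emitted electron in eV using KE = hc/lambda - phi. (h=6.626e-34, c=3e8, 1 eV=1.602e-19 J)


E_photon = hc / lambda
= (6.626e-34)(3e8) / (205.6e-9)
= 9.6683e-19 J
= 6.0351 eV
KE = E_photon - phi
= 6.0351 - 4.98
= 1.0551 eV

1.0551


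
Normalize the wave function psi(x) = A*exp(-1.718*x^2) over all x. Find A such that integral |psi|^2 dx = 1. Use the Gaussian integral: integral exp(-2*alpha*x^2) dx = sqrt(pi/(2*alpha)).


integral |psi|^2 dx = A^2 * sqrt(pi/(2*alpha)) = 1
A^2 = sqrt(2*alpha/pi)
= sqrt(2 * 1.718 / pi)
= 1.045807
A = sqrt(1.045807)
= 1.0226

1.0226


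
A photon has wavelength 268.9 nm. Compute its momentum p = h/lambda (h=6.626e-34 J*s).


p = h / lambda
= 6.626e-34 / (268.9e-9)
= 6.626e-34 / 2.6890e-07
= 2.4641e-27 kg*m/s

2.4641e-27


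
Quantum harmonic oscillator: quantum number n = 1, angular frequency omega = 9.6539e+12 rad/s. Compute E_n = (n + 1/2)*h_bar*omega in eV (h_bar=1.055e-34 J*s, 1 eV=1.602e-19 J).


E = (n + 1/2) * h_bar * omega
= (1 + 0.5) * 1.055e-34 * 9.6539e+12
= 1.5 * 1.0185e-21
= 1.5277e-21 J
= 0.0095 eV

0.0095


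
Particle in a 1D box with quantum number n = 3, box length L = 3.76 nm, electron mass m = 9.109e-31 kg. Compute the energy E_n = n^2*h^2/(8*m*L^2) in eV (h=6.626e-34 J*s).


E = n^2 * h^2 / (8 * m * L^2)
= 3^2 * (6.626e-34)^2 / (8 * 9.109e-31 * (3.76e-9)^2)
= 9 * 4.3904e-67 / (8 * 9.109e-31 * 1.4138e-17)
= 3.8354e-20 J
= 0.2394 eV

0.2394


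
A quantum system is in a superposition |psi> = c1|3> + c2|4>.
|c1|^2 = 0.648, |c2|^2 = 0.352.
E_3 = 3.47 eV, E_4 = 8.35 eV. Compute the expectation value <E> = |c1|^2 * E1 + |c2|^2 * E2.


<E> = |c1|^2 * E1 + |c2|^2 * E2
= 0.648 * 3.47 + 0.352 * 8.35
= 2.2486 + 2.9392
= 5.1878 eV

5.1878


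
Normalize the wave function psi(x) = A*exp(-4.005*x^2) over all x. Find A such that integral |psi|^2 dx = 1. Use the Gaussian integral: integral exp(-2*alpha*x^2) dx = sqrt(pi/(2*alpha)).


integral |psi|^2 dx = A^2 * sqrt(pi/(2*alpha)) = 1
A^2 = sqrt(2*alpha/pi)
= sqrt(2 * 4.005 / pi)
= 1.596766
A = sqrt(1.596766)
= 1.2636

1.2636


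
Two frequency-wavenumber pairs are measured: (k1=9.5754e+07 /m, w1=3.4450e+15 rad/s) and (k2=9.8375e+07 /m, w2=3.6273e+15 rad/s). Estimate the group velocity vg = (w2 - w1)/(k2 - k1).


vg = (w2 - w1) / (k2 - k1)
= (3.6273e+15 - 3.4450e+15) / (9.8375e+07 - 9.5754e+07)
= 1.8230e+14 / 2.6210e+06
= 6.9554e+07 m/s

6.9554e+07


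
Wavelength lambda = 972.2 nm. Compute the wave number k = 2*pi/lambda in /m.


k = 2 * pi / lambda
= 6.2832 / (972.2e-9)
= 6.2832 / 9.7220e-07
= 6.4629e+06 /m

6.4629e+06


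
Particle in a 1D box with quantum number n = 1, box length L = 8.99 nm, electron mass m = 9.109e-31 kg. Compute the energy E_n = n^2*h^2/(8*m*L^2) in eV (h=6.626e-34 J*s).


E = n^2 * h^2 / (8 * m * L^2)
= 1^2 * (6.626e-34)^2 / (8 * 9.109e-31 * (8.99e-9)^2)
= 1 * 4.3904e-67 / (8 * 9.109e-31 * 8.0820e-17)
= 7.4546e-22 J
= 0.0047 eV

0.0047


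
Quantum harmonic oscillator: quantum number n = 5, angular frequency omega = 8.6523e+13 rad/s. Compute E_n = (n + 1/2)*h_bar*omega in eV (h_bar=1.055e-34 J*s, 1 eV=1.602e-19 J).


E = (n + 1/2) * h_bar * omega
= (5 + 0.5) * 1.055e-34 * 8.6523e+13
= 5.5 * 9.1282e-21
= 5.0205e-20 J
= 0.3134 eV

0.3134


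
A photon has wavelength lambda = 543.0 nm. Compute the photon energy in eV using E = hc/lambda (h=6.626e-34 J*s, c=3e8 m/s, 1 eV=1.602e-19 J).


E = hc / lambda
= (6.626e-34)(3e8) / (543.0e-9)
= 1.9878e-25 / 5.4300e-07
= 3.6608e-19 J
Converting to eV: 3.6608e-19 / 1.602e-19
= 2.2851 eV

2.2851


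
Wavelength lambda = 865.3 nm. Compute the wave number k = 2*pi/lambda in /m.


k = 2 * pi / lambda
= 6.2832 / (865.3e-9)
= 6.2832 / 8.6530e-07
= 7.2613e+06 /m

7.2613e+06


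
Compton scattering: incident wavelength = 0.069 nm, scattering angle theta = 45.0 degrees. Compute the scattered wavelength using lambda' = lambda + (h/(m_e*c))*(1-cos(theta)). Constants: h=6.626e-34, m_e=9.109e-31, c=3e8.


Compton wavelength: h/(m_e*c) = 2.4247e-12 m
d_lambda = 2.4247e-12 * (1 - cos(45.0 deg))
= 2.4247e-12 * 0.292893
= 7.1018e-13 m = 0.00071 nm
lambda' = 0.069 + 0.00071
= 0.06971 nm

0.06971


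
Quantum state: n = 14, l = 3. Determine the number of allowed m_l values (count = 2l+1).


m_l ranges from -l to +l in integer steps
So m_l goes from -3 to +3
Count = 2l + 1 = 2*3 + 1
= 7

7


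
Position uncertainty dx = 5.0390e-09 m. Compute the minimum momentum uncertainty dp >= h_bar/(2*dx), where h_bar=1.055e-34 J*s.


dp = h_bar / (2 * dx)
= 1.055e-34 / (2 * 5.0390e-09)
= 1.055e-34 / 1.0078e-08
= 1.0468e-26 kg*m/s

1.0468e-26


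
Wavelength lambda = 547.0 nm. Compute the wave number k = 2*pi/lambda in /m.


k = 2 * pi / lambda
= 6.2832 / (547.0e-9)
= 6.2832 / 5.4700e-07
= 1.1487e+07 /m

1.1487e+07


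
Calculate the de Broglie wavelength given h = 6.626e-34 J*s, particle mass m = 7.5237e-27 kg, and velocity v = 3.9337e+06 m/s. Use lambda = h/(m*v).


lambda = h / (m * v)
= 6.626e-34 / (7.5237e-27 * 3.9337e+06)
= 6.626e-34 / 2.9596e-20
= 2.2388e-14 m

2.2388e-14


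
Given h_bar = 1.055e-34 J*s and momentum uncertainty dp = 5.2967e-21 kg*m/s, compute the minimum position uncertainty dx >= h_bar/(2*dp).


dx = h_bar / (2 * dp)
= 1.055e-34 / (2 * 5.2967e-21)
= 1.055e-34 / 1.0593e-20
= 9.9590e-15 m

9.9590e-15


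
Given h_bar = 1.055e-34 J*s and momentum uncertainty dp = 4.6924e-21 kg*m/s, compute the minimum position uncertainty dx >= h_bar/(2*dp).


dx = h_bar / (2 * dp)
= 1.055e-34 / (2 * 4.6924e-21)
= 1.055e-34 / 9.3848e-21
= 1.1242e-14 m

1.1242e-14


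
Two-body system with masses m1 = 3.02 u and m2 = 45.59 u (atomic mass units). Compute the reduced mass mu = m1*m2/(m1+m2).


mu = m1 * m2 / (m1 + m2)
= 3.02 * 45.59 / (3.02 + 45.59)
= 137.6818 / 48.61
= 2.8324 u

2.8324


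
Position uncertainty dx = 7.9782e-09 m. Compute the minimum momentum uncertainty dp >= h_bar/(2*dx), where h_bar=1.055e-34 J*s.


dp = h_bar / (2 * dx)
= 1.055e-34 / (2 * 7.9782e-09)
= 1.055e-34 / 1.5956e-08
= 6.6118e-27 kg*m/s

6.6118e-27


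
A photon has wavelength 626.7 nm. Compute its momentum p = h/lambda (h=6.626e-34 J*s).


p = h / lambda
= 6.626e-34 / (626.7e-9)
= 6.626e-34 / 6.2670e-07
= 1.0573e-27 kg*m/s

1.0573e-27


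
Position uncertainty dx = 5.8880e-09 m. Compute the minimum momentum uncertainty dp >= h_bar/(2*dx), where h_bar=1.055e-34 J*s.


dp = h_bar / (2 * dx)
= 1.055e-34 / (2 * 5.8880e-09)
= 1.055e-34 / 1.1776e-08
= 8.9589e-27 kg*m/s

8.9589e-27


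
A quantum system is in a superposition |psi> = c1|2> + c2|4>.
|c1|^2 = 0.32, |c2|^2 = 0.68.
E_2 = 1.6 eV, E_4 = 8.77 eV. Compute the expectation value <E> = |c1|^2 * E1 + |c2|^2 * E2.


<E> = |c1|^2 * E1 + |c2|^2 * E2
= 0.32 * 1.6 + 0.68 * 8.77
= 0.512 + 5.9636
= 6.4756 eV

6.4756


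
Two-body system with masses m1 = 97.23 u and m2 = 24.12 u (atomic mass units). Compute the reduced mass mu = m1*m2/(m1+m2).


mu = m1 * m2 / (m1 + m2)
= 97.23 * 24.12 / (97.23 + 24.12)
= 2345.1876 / 121.35
= 19.3258 u

19.3258


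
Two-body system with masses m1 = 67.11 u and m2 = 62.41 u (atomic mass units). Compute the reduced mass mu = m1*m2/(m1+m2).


mu = m1 * m2 / (m1 + m2)
= 67.11 * 62.41 / (67.11 + 62.41)
= 4188.3351 / 129.52
= 32.3374 u

32.3374


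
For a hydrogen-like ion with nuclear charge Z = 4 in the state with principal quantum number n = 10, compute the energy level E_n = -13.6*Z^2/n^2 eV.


E_n = -13.6 * Z^2 / n^2
= -13.6 * 4^2 / 10^2
= -13.6 * 16 / 100
= -2.176 eV

-2.176


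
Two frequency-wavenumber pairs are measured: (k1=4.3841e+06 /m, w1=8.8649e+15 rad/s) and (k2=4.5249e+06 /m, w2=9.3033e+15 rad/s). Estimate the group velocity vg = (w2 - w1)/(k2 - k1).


vg = (w2 - w1) / (k2 - k1)
= (9.3033e+15 - 8.8649e+15) / (4.5249e+06 - 4.3841e+06)
= 4.3840e+14 / 1.4080e+05
= 3.1136e+09 m/s

3.1136e+09


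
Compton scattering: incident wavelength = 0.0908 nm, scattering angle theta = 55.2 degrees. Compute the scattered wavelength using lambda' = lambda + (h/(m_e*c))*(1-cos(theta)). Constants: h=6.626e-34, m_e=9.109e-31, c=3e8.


Compton wavelength: h/(m_e*c) = 2.4247e-12 m
d_lambda = 2.4247e-12 * (1 - cos(55.2 deg))
= 2.4247e-12 * 0.429286
= 1.0409e-12 m = 0.001041 nm
lambda' = 0.0908 + 0.001041
= 0.091841 nm

0.091841


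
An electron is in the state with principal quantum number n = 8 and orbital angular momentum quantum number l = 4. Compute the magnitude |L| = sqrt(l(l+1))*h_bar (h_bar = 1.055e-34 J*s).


L = sqrt(l*(l+1)) * h_bar
= sqrt(4 * 5) * 1.055e-34
= sqrt(20) * 1.055e-34
= 4.4721 * 1.055e-34
= 4.7181e-34 J*s

4.7181e-34


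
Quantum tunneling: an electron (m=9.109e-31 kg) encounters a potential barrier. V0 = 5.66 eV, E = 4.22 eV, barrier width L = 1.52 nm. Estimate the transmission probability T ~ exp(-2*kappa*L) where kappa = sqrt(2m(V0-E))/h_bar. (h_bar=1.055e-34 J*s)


V0 - E = 1.44 eV = 2.3069e-19 J
kappa = sqrt(2 * m * (V0-E)) / h_bar
= sqrt(2 * 9.109e-31 * 2.3069e-19) / 1.055e-34
= 6.1448e+09 /m
2*kappa*L = 2 * 6.1448e+09 * 1.52e-9
= 18.6803
T = exp(-18.6803) = 7.713410e-09

7.713410e-09


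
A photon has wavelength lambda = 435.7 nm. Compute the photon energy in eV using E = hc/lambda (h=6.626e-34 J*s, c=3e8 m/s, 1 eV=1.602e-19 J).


E = hc / lambda
= (6.626e-34)(3e8) / (435.7e-9)
= 1.9878e-25 / 4.3570e-07
= 4.5623e-19 J
Converting to eV: 4.5623e-19 / 1.602e-19
= 2.8479 eV

2.8479


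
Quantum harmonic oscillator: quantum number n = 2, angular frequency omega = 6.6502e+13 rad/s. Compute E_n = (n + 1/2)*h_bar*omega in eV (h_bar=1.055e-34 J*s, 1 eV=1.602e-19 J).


E = (n + 1/2) * h_bar * omega
= (2 + 0.5) * 1.055e-34 * 6.6502e+13
= 2.5 * 7.0160e-21
= 1.7540e-20 J
= 0.1095 eV

0.1095


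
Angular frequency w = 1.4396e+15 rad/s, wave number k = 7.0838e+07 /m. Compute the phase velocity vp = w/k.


vp = w / k
= 1.4396e+15 / 7.0838e+07
= 2.0322e+07 m/s

2.0322e+07


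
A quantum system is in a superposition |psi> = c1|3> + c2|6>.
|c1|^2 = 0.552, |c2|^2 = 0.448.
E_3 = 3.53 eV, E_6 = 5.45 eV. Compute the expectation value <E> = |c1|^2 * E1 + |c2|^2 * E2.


<E> = |c1|^2 * E1 + |c2|^2 * E2
= 0.552 * 3.53 + 0.448 * 5.45
= 1.9486 + 2.4416
= 4.3902 eV

4.3902


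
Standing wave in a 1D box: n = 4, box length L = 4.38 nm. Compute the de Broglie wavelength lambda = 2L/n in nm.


lambda = 2L / n
= 2 * 4.38 / 4
= 8.76 / 4
= 2.19 nm

2.19


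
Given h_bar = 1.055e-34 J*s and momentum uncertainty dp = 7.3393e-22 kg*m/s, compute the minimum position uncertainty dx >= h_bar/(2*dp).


dx = h_bar / (2 * dp)
= 1.055e-34 / (2 * 7.3393e-22)
= 1.055e-34 / 1.4679e-21
= 7.1873e-14 m

7.1873e-14


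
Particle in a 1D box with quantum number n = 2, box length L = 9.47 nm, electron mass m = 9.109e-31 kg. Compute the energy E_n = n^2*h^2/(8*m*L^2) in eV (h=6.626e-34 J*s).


E = n^2 * h^2 / (8 * m * L^2)
= 2^2 * (6.626e-34)^2 / (8 * 9.109e-31 * (9.47e-9)^2)
= 4 * 4.3904e-67 / (8 * 9.109e-31 * 8.9681e-17)
= 2.6872e-21 J
= 0.0168 eV

0.0168


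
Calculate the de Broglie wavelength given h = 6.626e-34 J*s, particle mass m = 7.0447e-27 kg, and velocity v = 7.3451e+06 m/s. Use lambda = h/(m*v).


lambda = h / (m * v)
= 6.626e-34 / (7.0447e-27 * 7.3451e+06)
= 6.626e-34 / 5.1744e-20
= 1.2805e-14 m

1.2805e-14


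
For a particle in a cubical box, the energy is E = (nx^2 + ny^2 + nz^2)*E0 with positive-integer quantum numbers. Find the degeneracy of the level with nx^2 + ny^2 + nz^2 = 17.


Enumerate all (nx, ny, nz) with nx^2 + ny^2 + nz^2 = 17:
(2,2,3)
(2,3,2)
(3,2,2)
Total degeneracy = 3

3


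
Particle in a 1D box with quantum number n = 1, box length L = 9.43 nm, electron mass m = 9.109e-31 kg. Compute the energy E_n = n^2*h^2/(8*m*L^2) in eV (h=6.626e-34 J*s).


E = n^2 * h^2 / (8 * m * L^2)
= 1^2 * (6.626e-34)^2 / (8 * 9.109e-31 * (9.43e-9)^2)
= 1 * 4.3904e-67 / (8 * 9.109e-31 * 8.8925e-17)
= 6.7751e-22 J
= 0.0042 eV

0.0042


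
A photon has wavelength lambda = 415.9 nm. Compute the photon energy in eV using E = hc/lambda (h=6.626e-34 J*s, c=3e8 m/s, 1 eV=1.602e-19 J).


E = hc / lambda
= (6.626e-34)(3e8) / (415.9e-9)
= 1.9878e-25 / 4.1590e-07
= 4.7795e-19 J
Converting to eV: 4.7795e-19 / 1.602e-19
= 2.9835 eV

2.9835


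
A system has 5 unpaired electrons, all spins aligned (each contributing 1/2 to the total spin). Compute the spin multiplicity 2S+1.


Total spin S = N * (1/2) = 5 * 0.5 = 2.5
Spin multiplicity = 2S + 1
= 2 * 2.5 + 1
= 6

6


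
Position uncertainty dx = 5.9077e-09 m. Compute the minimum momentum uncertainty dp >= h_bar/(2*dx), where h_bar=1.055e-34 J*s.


dp = h_bar / (2 * dx)
= 1.055e-34 / (2 * 5.9077e-09)
= 1.055e-34 / 1.1815e-08
= 8.9290e-27 kg*m/s

8.9290e-27


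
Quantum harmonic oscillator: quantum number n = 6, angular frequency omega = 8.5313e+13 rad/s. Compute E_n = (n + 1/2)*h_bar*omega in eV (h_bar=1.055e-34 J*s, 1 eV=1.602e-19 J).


E = (n + 1/2) * h_bar * omega
= (6 + 0.5) * 1.055e-34 * 8.5313e+13
= 6.5 * 9.0005e-21
= 5.8503e-20 J
= 0.3652 eV

0.3652


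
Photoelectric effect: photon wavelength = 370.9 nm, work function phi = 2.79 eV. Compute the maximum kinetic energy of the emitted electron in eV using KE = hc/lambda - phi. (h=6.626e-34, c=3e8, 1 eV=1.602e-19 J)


E_photon = hc / lambda
= (6.626e-34)(3e8) / (370.9e-9)
= 5.3594e-19 J
= 3.3454 eV
KE = E_photon - phi
= 3.3454 - 2.79
= 0.5554 eV

0.5554


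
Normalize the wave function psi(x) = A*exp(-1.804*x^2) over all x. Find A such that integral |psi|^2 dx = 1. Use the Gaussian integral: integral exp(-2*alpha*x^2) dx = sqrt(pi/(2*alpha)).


integral |psi|^2 dx = A^2 * sqrt(pi/(2*alpha)) = 1
A^2 = sqrt(2*alpha/pi)
= sqrt(2 * 1.804 / pi)
= 1.071663
A = sqrt(1.071663)
= 1.0352

1.0352


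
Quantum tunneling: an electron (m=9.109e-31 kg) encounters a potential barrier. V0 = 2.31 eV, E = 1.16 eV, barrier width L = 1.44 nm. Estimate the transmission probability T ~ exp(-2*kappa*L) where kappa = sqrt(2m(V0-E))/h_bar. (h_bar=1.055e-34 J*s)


V0 - E = 1.15 eV = 1.8423e-19 J
kappa = sqrt(2 * m * (V0-E)) / h_bar
= sqrt(2 * 9.109e-31 * 1.8423e-19) / 1.055e-34
= 5.4913e+09 /m
2*kappa*L = 2 * 5.4913e+09 * 1.44e-9
= 15.815
T = exp(-15.815) = 1.353977e-07

1.353977e-07


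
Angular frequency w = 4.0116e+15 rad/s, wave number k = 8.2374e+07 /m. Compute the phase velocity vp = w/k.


vp = w / k
= 4.0116e+15 / 8.2374e+07
= 4.8700e+07 m/s

4.8700e+07


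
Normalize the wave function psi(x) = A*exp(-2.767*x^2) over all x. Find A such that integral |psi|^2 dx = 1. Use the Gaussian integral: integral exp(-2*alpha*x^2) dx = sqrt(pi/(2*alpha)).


integral |psi|^2 dx = A^2 * sqrt(pi/(2*alpha)) = 1
A^2 = sqrt(2*alpha/pi)
= sqrt(2 * 2.767 / pi)
= 1.327225
A = sqrt(1.327225)
= 1.1521

1.1521


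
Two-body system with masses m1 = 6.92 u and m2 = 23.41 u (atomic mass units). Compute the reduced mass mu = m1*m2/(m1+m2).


mu = m1 * m2 / (m1 + m2)
= 6.92 * 23.41 / (6.92 + 23.41)
= 161.9972 / 30.33
= 5.3412 u

5.3412


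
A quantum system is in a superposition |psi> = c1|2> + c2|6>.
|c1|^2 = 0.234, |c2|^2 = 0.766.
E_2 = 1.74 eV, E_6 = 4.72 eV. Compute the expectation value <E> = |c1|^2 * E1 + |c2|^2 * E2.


<E> = |c1|^2 * E1 + |c2|^2 * E2
= 0.234 * 1.74 + 0.766 * 4.72
= 0.4072 + 3.6155
= 4.0227 eV

4.0227


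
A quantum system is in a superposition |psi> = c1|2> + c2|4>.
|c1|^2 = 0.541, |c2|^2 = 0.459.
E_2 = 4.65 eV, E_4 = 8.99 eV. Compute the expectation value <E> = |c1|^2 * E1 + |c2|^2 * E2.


<E> = |c1|^2 * E1 + |c2|^2 * E2
= 0.541 * 4.65 + 0.459 * 8.99
= 2.5157 + 4.1264
= 6.6421 eV

6.6421


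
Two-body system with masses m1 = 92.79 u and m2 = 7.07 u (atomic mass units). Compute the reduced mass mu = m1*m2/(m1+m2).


mu = m1 * m2 / (m1 + m2)
= 92.79 * 7.07 / (92.79 + 7.07)
= 656.0253 / 99.86
= 6.5695 u

6.5695


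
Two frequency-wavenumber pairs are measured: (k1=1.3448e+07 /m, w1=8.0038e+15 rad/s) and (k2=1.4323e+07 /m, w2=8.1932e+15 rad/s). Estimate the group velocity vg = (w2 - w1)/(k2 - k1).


vg = (w2 - w1) / (k2 - k1)
= (8.1932e+15 - 8.0038e+15) / (1.4323e+07 - 1.3448e+07)
= 1.8940e+14 / 8.7500e+05
= 2.1646e+08 m/s

2.1646e+08


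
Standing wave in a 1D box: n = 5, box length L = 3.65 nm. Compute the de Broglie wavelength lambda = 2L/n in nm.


lambda = 2L / n
= 2 * 3.65 / 5
= 7.3 / 5
= 1.46 nm

1.46


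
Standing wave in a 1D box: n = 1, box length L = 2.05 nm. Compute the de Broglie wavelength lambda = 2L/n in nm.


lambda = 2L / n
= 2 * 2.05 / 1
= 4.1 / 1
= 4.1 nm

4.1


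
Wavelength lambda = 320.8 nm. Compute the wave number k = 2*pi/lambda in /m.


k = 2 * pi / lambda
= 6.2832 / (320.8e-9)
= 6.2832 / 3.2080e-07
= 1.9586e+07 /m

1.9586e+07


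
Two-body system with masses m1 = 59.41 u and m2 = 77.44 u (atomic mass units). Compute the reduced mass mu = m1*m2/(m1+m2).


mu = m1 * m2 / (m1 + m2)
= 59.41 * 77.44 / (59.41 + 77.44)
= 4600.7104 / 136.85
= 33.6186 u

33.6186


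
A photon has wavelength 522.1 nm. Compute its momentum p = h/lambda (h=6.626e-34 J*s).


p = h / lambda
= 6.626e-34 / (522.1e-9)
= 6.626e-34 / 5.2210e-07
= 1.2691e-27 kg*m/s

1.2691e-27


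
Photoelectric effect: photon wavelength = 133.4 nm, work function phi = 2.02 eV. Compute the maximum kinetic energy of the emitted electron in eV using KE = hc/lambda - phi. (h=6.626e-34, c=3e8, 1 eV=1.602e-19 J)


E_photon = hc / lambda
= (6.626e-34)(3e8) / (133.4e-9)
= 1.4901e-18 J
= 9.3015 eV
KE = E_photon - phi
= 9.3015 - 2.02
= 7.2815 eV

7.2815


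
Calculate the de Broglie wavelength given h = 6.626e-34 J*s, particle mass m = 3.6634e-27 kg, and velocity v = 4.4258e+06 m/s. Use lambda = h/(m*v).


lambda = h / (m * v)
= 6.626e-34 / (3.6634e-27 * 4.4258e+06)
= 6.626e-34 / 1.6213e-20
= 4.0867e-14 m

4.0867e-14


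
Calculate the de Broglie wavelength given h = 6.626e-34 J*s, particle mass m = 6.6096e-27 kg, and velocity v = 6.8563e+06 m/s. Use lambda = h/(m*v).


lambda = h / (m * v)
= 6.626e-34 / (6.6096e-27 * 6.8563e+06)
= 6.626e-34 / 4.5317e-20
= 1.4621e-14 m

1.4621e-14


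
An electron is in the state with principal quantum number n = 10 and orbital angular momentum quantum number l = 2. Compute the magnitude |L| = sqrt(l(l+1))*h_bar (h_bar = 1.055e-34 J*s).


L = sqrt(l*(l+1)) * h_bar
= sqrt(2 * 3) * 1.055e-34
= sqrt(6) * 1.055e-34
= 2.4495 * 1.055e-34
= 2.5842e-34 J*s

2.5842e-34


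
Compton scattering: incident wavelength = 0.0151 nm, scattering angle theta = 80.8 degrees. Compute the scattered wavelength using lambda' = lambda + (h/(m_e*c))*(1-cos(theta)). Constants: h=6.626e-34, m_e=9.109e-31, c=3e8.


Compton wavelength: h/(m_e*c) = 2.4247e-12 m
d_lambda = 2.4247e-12 * (1 - cos(80.8 deg))
= 2.4247e-12 * 0.840119
= 2.0370e-12 m = 0.002037 nm
lambda' = 0.0151 + 0.002037
= 0.017137 nm

0.017137


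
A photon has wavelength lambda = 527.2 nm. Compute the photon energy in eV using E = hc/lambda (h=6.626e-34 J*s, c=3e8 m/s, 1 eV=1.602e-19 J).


E = hc / lambda
= (6.626e-34)(3e8) / (527.2e-9)
= 1.9878e-25 / 5.2720e-07
= 3.7705e-19 J
Converting to eV: 3.7705e-19 / 1.602e-19
= 2.3536 eV

2.3536


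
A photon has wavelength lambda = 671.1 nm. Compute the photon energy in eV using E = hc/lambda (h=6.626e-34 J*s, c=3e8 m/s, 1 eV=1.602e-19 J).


E = hc / lambda
= (6.626e-34)(3e8) / (671.1e-9)
= 1.9878e-25 / 6.7110e-07
= 2.9620e-19 J
Converting to eV: 2.9620e-19 / 1.602e-19
= 1.8489 eV

1.8489


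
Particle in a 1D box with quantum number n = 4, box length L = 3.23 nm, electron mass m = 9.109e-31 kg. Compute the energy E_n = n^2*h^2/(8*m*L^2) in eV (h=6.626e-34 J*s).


E = n^2 * h^2 / (8 * m * L^2)
= 4^2 * (6.626e-34)^2 / (8 * 9.109e-31 * (3.23e-9)^2)
= 16 * 4.3904e-67 / (8 * 9.109e-31 * 1.0433e-17)
= 9.2397e-20 J
= 0.5768 eV

0.5768


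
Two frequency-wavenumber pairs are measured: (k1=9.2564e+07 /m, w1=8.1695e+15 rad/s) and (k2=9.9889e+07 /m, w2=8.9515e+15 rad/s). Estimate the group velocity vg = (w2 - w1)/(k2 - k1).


vg = (w2 - w1) / (k2 - k1)
= (8.9515e+15 - 8.1695e+15) / (9.9889e+07 - 9.2564e+07)
= 7.8200e+14 / 7.3250e+06
= 1.0676e+08 m/s

1.0676e+08


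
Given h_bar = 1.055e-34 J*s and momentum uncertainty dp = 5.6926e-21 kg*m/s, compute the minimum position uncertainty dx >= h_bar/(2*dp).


dx = h_bar / (2 * dp)
= 1.055e-34 / (2 * 5.6926e-21)
= 1.055e-34 / 1.1385e-20
= 9.2664e-15 m

9.2664e-15


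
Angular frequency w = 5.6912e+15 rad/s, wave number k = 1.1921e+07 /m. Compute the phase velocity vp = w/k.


vp = w / k
= 5.6912e+15 / 1.1921e+07
= 4.7741e+08 m/s

4.7741e+08


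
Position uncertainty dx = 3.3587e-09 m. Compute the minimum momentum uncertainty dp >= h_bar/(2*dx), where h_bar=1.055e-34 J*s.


dp = h_bar / (2 * dx)
= 1.055e-34 / (2 * 3.3587e-09)
= 1.055e-34 / 6.7174e-09
= 1.5705e-26 kg*m/s

1.5705e-26


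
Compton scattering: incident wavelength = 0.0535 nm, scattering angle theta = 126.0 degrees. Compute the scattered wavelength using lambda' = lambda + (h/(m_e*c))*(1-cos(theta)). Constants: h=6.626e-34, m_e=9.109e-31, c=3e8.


Compton wavelength: h/(m_e*c) = 2.4247e-12 m
d_lambda = 2.4247e-12 * (1 - cos(126.0 deg))
= 2.4247e-12 * 1.587785
= 3.8499e-12 m = 0.00385 nm
lambda' = 0.0535 + 0.00385
= 0.05735 nm

0.05735


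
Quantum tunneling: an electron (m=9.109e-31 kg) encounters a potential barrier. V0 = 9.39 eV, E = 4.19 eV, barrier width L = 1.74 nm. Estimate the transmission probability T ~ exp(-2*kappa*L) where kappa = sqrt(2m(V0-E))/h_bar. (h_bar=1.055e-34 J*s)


V0 - E = 5.2 eV = 8.3304e-19 J
kappa = sqrt(2 * m * (V0-E)) / h_bar
= sqrt(2 * 9.109e-31 * 8.3304e-19) / 1.055e-34
= 1.1677e+10 /m
2*kappa*L = 2 * 1.1677e+10 * 1.74e-9
= 40.6359
T = exp(-40.6359) = 2.249291e-18

2.249291e-18


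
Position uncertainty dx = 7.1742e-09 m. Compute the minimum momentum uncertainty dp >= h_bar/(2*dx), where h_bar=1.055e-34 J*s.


dp = h_bar / (2 * dx)
= 1.055e-34 / (2 * 7.1742e-09)
= 1.055e-34 / 1.4348e-08
= 7.3527e-27 kg*m/s

7.3527e-27


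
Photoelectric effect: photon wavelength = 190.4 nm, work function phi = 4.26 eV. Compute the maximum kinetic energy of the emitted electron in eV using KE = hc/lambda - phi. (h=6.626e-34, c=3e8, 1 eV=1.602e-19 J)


E_photon = hc / lambda
= (6.626e-34)(3e8) / (190.4e-9)
= 1.0440e-18 J
= 6.5169 eV
KE = E_photon - phi
= 6.5169 - 4.26
= 2.2569 eV

2.2569


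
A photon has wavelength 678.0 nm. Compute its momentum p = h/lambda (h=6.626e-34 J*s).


p = h / lambda
= 6.626e-34 / (678.0e-9)
= 6.626e-34 / 6.7800e-07
= 9.7729e-28 kg*m/s

9.7729e-28


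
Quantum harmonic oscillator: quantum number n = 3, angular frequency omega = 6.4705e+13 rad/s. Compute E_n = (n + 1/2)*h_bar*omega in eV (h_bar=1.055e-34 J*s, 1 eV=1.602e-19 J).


E = (n + 1/2) * h_bar * omega
= (3 + 0.5) * 1.055e-34 * 6.4705e+13
= 3.5 * 6.8264e-21
= 2.3892e-20 J
= 0.1491 eV

0.1491


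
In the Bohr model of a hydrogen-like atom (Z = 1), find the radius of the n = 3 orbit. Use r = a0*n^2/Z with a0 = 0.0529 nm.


r = a0 * n^2 / Z
= 0.0529 * 3^2 / 1
= 0.0529 * 9 / 1
= 0.4761 nm

0.4761


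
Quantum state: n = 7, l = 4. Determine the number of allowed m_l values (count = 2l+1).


m_l ranges from -l to +l in integer steps
So m_l goes from -4 to +4
Count = 2l + 1 = 2*4 + 1
= 9

9


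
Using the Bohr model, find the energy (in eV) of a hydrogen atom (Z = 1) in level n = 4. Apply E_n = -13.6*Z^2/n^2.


E_n = -13.6 * Z^2 / n^2
= -13.6 * 1^2 / 4^2
= -13.6 * 1 / 16
= -0.85 eV

-0.85


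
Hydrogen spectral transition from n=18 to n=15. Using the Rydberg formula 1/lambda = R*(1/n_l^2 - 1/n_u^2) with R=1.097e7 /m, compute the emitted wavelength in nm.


1/lambda = R * (1/n_l^2 - 1/n_u^2)
= 1.097e7 * (1/15^2 - 1/18^2)
= 1.097e7 * (0.004444 - 0.003086)
= 1.097e7 * 0.001358
= 1.4898e+04 /m
lambda = 1 / 1.4898e+04 = 67125.2175 nm

67125.2175


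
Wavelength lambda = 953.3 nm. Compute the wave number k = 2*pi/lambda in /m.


k = 2 * pi / lambda
= 6.2832 / (953.3e-9)
= 6.2832 / 9.5330e-07
= 6.5910e+06 /m

6.5910e+06


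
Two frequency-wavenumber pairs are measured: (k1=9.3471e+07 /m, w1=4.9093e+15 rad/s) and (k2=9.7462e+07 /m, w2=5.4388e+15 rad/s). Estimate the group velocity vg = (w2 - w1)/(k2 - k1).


vg = (w2 - w1) / (k2 - k1)
= (5.4388e+15 - 4.9093e+15) / (9.7462e+07 - 9.3471e+07)
= 5.2950e+14 / 3.9910e+06
= 1.3267e+08 m/s

1.3267e+08


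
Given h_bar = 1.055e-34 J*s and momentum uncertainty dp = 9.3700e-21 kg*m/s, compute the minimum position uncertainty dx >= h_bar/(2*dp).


dx = h_bar / (2 * dp)
= 1.055e-34 / (2 * 9.3700e-21)
= 1.055e-34 / 1.8740e-20
= 5.6297e-15 m

5.6297e-15


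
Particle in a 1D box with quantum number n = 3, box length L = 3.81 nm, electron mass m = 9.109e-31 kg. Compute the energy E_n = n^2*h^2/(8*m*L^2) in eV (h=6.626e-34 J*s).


E = n^2 * h^2 / (8 * m * L^2)
= 3^2 * (6.626e-34)^2 / (8 * 9.109e-31 * (3.81e-9)^2)
= 9 * 4.3904e-67 / (8 * 9.109e-31 * 1.4516e-17)
= 3.7354e-20 J
= 0.2332 eV

0.2332


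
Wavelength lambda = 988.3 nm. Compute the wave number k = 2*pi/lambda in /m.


k = 2 * pi / lambda
= 6.2832 / (988.3e-9)
= 6.2832 / 9.8830e-07
= 6.3576e+06 /m

6.3576e+06


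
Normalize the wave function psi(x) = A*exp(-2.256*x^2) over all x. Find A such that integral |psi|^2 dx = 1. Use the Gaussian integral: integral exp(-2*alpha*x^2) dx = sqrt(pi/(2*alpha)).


integral |psi|^2 dx = A^2 * sqrt(pi/(2*alpha)) = 1
A^2 = sqrt(2*alpha/pi)
= sqrt(2 * 2.256 / pi)
= 1.198422
A = sqrt(1.198422)
= 1.0947

1.0947


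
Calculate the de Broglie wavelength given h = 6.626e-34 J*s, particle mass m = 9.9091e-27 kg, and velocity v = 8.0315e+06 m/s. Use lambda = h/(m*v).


lambda = h / (m * v)
= 6.626e-34 / (9.9091e-27 * 8.0315e+06)
= 6.626e-34 / 7.9585e-20
= 8.3257e-15 m

8.3257e-15


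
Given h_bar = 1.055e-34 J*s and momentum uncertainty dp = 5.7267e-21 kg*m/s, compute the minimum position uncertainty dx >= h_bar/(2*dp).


dx = h_bar / (2 * dp)
= 1.055e-34 / (2 * 5.7267e-21)
= 1.055e-34 / 1.1453e-20
= 9.2112e-15 m

9.2112e-15


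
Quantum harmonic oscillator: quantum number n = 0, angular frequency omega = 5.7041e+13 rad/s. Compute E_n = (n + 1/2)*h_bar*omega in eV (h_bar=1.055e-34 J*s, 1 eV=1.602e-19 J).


E = (n + 1/2) * h_bar * omega
= (0 + 0.5) * 1.055e-34 * 5.7041e+13
= 0.5 * 6.0178e-21
= 3.0089e-21 J
= 0.0188 eV

0.0188


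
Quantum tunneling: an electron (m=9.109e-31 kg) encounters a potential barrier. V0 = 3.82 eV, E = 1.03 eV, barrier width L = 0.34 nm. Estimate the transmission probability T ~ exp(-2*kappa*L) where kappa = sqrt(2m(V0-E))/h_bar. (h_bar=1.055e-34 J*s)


V0 - E = 2.79 eV = 4.4696e-19 J
kappa = sqrt(2 * m * (V0-E)) / h_bar
= sqrt(2 * 9.109e-31 * 4.4696e-19) / 1.055e-34
= 8.5533e+09 /m
2*kappa*L = 2 * 8.5533e+09 * 0.34e-9
= 5.8162
T = exp(-5.8162) = 2.978870e-03

2.978870e-03


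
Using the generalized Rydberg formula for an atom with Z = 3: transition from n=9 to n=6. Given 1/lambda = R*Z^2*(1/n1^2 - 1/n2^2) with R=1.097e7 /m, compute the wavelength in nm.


1/lambda = R * Z^2 * (1/n1^2 - 1/n2^2)
= 1.097e7 * 3^2 * (1/6^2 - 1/9^2)
= 1.097e7 * 9 * (0.027778 - 0.012346)
= 1.5236e+06 /m
lambda = 1 / 1.5236e+06
= 656.3355 nm

656.3355


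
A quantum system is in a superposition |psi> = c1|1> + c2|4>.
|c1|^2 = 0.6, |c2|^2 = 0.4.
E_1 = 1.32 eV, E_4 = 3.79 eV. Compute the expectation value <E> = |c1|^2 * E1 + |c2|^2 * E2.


<E> = |c1|^2 * E1 + |c2|^2 * E2
= 0.6 * 1.32 + 0.4 * 3.79
= 0.792 + 1.516
= 2.308 eV

2.308


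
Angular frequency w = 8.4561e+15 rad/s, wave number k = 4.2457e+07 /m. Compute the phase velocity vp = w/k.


vp = w / k
= 8.4561e+15 / 4.2457e+07
= 1.9917e+08 m/s

1.9917e+08


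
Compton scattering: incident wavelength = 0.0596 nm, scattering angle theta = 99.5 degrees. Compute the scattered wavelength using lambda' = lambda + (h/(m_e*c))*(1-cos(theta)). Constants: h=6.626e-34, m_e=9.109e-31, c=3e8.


Compton wavelength: h/(m_e*c) = 2.4247e-12 m
d_lambda = 2.4247e-12 * (1 - cos(99.5 deg))
= 2.4247e-12 * 1.165048
= 2.8249e-12 m = 0.002825 nm
lambda' = 0.0596 + 0.002825
= 0.062425 nm

0.062425


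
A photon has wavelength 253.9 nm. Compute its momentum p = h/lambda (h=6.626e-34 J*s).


p = h / lambda
= 6.626e-34 / (253.9e-9)
= 6.626e-34 / 2.5390e-07
= 2.6097e-27 kg*m/s

2.6097e-27


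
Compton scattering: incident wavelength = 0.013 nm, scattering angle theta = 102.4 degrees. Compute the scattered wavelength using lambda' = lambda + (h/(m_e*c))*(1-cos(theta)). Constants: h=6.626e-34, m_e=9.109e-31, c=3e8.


Compton wavelength: h/(m_e*c) = 2.4247e-12 m
d_lambda = 2.4247e-12 * (1 - cos(102.4 deg))
= 2.4247e-12 * 1.214735
= 2.9454e-12 m = 0.002945 nm
lambda' = 0.013 + 0.002945
= 0.015945 nm

0.015945


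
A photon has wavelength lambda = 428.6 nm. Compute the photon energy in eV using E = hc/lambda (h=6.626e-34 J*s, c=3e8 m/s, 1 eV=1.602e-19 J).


E = hc / lambda
= (6.626e-34)(3e8) / (428.6e-9)
= 1.9878e-25 / 4.2860e-07
= 4.6379e-19 J
Converting to eV: 4.6379e-19 / 1.602e-19
= 2.8951 eV

2.8951


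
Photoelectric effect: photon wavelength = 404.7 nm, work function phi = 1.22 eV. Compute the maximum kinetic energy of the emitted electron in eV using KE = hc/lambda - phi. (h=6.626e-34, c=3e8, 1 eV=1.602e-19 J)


E_photon = hc / lambda
= (6.626e-34)(3e8) / (404.7e-9)
= 4.9118e-19 J
= 3.066 eV
KE = E_photon - phi
= 3.066 - 1.22
= 1.846 eV

1.846


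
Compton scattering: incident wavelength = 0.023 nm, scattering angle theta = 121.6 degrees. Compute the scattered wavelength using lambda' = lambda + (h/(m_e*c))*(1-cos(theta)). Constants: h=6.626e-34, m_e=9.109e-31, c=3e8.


Compton wavelength: h/(m_e*c) = 2.4247e-12 m
d_lambda = 2.4247e-12 * (1 - cos(121.6 deg))
= 2.4247e-12 * 1.523986
= 3.6952e-12 m = 0.003695 nm
lambda' = 0.023 + 0.003695
= 0.026695 nm

0.026695


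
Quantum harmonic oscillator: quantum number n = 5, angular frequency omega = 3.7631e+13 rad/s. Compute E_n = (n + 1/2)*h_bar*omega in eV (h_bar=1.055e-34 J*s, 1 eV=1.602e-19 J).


E = (n + 1/2) * h_bar * omega
= (5 + 0.5) * 1.055e-34 * 3.7631e+13
= 5.5 * 3.9701e-21
= 2.1835e-20 J
= 0.1363 eV

0.1363


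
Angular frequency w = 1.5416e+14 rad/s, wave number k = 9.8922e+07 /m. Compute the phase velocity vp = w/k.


vp = w / k
= 1.5416e+14 / 9.8922e+07
= 1.5584e+06 m/s

1.5584e+06


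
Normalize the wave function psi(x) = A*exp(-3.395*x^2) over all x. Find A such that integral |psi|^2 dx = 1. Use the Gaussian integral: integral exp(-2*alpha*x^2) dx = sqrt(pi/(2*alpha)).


integral |psi|^2 dx = A^2 * sqrt(pi/(2*alpha)) = 1
A^2 = sqrt(2*alpha/pi)
= sqrt(2 * 3.395 / pi)
= 1.470144
A = sqrt(1.470144)
= 1.2125

1.2125


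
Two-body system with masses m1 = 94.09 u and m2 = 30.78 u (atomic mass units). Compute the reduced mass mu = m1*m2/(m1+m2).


mu = m1 * m2 / (m1 + m2)
= 94.09 * 30.78 / (94.09 + 30.78)
= 2896.0902 / 124.87
= 23.1928 u

23.1928


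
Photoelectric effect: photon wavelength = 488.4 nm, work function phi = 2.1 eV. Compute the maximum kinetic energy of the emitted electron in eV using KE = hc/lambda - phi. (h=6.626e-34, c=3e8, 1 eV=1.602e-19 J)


E_photon = hc / lambda
= (6.626e-34)(3e8) / (488.4e-9)
= 4.0700e-19 J
= 2.5406 eV
KE = E_photon - phi
= 2.5406 - 2.1
= 0.4406 eV

0.4406


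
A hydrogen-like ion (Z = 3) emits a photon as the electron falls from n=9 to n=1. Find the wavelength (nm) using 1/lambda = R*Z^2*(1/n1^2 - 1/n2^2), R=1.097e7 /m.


1/lambda = R * Z^2 * (1/n1^2 - 1/n2^2)
= 1.097e7 * 3^2 * (1/1^2 - 1/9^2)
= 1.097e7 * 9 * (1.0 - 0.012346)
= 9.7511e+07 /m
lambda = 1 / 9.7511e+07
= 10.2552 nm

10.2552


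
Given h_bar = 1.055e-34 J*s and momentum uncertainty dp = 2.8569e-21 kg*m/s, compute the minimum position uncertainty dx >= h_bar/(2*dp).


dx = h_bar / (2 * dp)
= 1.055e-34 / (2 * 2.8569e-21)
= 1.055e-34 / 5.7138e-21
= 1.8464e-14 m

1.8464e-14


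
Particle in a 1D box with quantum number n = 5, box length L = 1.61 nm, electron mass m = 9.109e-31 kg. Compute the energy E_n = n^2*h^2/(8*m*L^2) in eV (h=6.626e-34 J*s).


E = n^2 * h^2 / (8 * m * L^2)
= 5^2 * (6.626e-34)^2 / (8 * 9.109e-31 * (1.61e-9)^2)
= 25 * 4.3904e-67 / (8 * 9.109e-31 * 2.5921e-18)
= 5.8107e-19 J
= 3.6272 eV

3.6272


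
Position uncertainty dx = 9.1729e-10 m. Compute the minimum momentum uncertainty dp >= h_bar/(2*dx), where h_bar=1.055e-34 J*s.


dp = h_bar / (2 * dx)
= 1.055e-34 / (2 * 9.1729e-10)
= 1.055e-34 / 1.8346e-09
= 5.7506e-26 kg*m/s

5.7506e-26


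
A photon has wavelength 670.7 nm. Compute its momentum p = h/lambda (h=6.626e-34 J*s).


p = h / lambda
= 6.626e-34 / (670.7e-9)
= 6.626e-34 / 6.7070e-07
= 9.8792e-28 kg*m/s

9.8792e-28


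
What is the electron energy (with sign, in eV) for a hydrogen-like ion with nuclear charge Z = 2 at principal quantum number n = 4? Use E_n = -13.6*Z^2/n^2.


E_n = -13.6 * Z^2 / n^2
= -13.6 * 2^2 / 4^2
= -13.6 * 4 / 16
= -3.4 eV

-3.4


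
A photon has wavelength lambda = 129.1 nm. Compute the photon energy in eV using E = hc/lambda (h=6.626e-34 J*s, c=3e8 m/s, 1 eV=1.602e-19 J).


E = hc / lambda
= (6.626e-34)(3e8) / (129.1e-9)
= 1.9878e-25 / 1.2910e-07
= 1.5397e-18 J
Converting to eV: 1.5397e-18 / 1.602e-19
= 9.6113 eV

9.6113


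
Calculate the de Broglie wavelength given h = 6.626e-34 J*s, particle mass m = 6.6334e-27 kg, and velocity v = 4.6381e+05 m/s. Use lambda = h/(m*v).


lambda = h / (m * v)
= 6.626e-34 / (6.6334e-27 * 4.6381e+05)
= 6.626e-34 / 3.0766e-21
= 2.1537e-13 m

2.1537e-13


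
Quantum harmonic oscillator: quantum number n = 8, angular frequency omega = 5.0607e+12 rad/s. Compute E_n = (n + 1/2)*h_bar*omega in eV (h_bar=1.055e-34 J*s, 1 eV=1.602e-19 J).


E = (n + 1/2) * h_bar * omega
= (8 + 0.5) * 1.055e-34 * 5.0607e+12
= 8.5 * 5.3390e-22
= 4.5382e-21 J
= 0.0283 eV

0.0283


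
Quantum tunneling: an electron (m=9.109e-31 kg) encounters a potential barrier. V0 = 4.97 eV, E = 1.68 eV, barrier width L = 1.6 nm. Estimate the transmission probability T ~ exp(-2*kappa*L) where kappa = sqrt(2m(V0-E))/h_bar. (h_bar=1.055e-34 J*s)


V0 - E = 3.29 eV = 5.2706e-19 J
kappa = sqrt(2 * m * (V0-E)) / h_bar
= sqrt(2 * 9.109e-31 * 5.2706e-19) / 1.055e-34
= 9.2881e+09 /m
2*kappa*L = 2 * 9.2881e+09 * 1.6e-9
= 29.7219
T = exp(-29.7219) = 1.235742e-13

1.235742e-13


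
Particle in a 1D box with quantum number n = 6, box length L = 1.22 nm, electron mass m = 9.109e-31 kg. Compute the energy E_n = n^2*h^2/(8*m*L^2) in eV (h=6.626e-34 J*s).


E = n^2 * h^2 / (8 * m * L^2)
= 6^2 * (6.626e-34)^2 / (8 * 9.109e-31 * (1.22e-9)^2)
= 36 * 4.3904e-67 / (8 * 9.109e-31 * 1.4884e-18)
= 1.4572e-18 J
= 9.0963 eV

9.0963


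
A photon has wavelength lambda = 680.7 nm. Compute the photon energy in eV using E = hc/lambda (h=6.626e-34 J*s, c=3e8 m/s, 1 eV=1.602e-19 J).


E = hc / lambda
= (6.626e-34)(3e8) / (680.7e-9)
= 1.9878e-25 / 6.8070e-07
= 2.9202e-19 J
Converting to eV: 2.9202e-19 / 1.602e-19
= 1.8229 eV

1.8229


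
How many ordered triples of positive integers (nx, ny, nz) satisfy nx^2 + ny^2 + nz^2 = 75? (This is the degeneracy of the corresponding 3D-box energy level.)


Enumerate all (nx, ny, nz) with nx^2 + ny^2 + nz^2 = 75:
(1,5,7)
(1,7,5)
(5,1,7)
(5,5,5)
(5,7,1)
(7,1,5)
(7,5,1)
Total degeneracy = 7

7


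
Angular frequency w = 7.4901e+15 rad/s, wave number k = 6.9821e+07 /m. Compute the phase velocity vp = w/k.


vp = w / k
= 7.4901e+15 / 6.9821e+07
= 1.0728e+08 m/s

1.0728e+08


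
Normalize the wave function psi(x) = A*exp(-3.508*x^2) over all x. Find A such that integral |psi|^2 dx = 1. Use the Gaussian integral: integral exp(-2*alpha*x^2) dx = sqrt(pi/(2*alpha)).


integral |psi|^2 dx = A^2 * sqrt(pi/(2*alpha)) = 1
A^2 = sqrt(2*alpha/pi)
= sqrt(2 * 3.508 / pi)
= 1.49441
A = sqrt(1.49441)
= 1.2225

1.2225


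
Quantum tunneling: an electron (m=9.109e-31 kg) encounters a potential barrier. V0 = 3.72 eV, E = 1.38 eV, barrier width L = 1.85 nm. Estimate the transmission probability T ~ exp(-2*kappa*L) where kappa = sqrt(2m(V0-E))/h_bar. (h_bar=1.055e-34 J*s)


V0 - E = 2.34 eV = 3.7487e-19 J
kappa = sqrt(2 * m * (V0-E)) / h_bar
= sqrt(2 * 9.109e-31 * 3.7487e-19) / 1.055e-34
= 7.8332e+09 /m
2*kappa*L = 2 * 7.8332e+09 * 1.85e-9
= 28.9827
T = exp(-28.9827) = 2.588061e-13

2.588061e-13


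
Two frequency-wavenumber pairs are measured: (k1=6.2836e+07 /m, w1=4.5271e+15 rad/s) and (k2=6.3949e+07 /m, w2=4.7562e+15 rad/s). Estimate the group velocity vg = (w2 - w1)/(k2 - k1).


vg = (w2 - w1) / (k2 - k1)
= (4.7562e+15 - 4.5271e+15) / (6.3949e+07 - 6.2836e+07)
= 2.2910e+14 / 1.1130e+06
= 2.0584e+08 m/s

2.0584e+08


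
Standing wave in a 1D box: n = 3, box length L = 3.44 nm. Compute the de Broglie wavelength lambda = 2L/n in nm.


lambda = 2L / n
= 2 * 3.44 / 3
= 6.88 / 3
= 2.2933 nm

2.2933


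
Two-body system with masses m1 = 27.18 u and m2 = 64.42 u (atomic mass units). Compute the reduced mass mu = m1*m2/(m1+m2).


mu = m1 * m2 / (m1 + m2)
= 27.18 * 64.42 / (27.18 + 64.42)
= 1750.9356 / 91.6
= 19.115 u

19.115


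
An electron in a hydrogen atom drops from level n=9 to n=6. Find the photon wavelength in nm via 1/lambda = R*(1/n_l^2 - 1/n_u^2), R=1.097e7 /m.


1/lambda = R * (1/n_l^2 - 1/n_u^2)
= 1.097e7 * (1/6^2 - 1/9^2)
= 1.097e7 * (0.027778 - 0.012346)
= 1.097e7 * 0.015432
= 1.6929e+05 /m
lambda = 1 / 1.6929e+05 = 5907.0191 nm

5907.0191


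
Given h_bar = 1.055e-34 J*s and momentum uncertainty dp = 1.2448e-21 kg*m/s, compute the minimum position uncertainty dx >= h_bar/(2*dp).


dx = h_bar / (2 * dp)
= 1.055e-34 / (2 * 1.2448e-21)
= 1.055e-34 / 2.4896e-21
= 4.2376e-14 m

4.2376e-14


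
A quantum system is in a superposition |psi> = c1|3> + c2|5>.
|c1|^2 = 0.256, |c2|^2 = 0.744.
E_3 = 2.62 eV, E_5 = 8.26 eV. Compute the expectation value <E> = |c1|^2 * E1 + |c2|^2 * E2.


<E> = |c1|^2 * E1 + |c2|^2 * E2
= 0.256 * 2.62 + 0.744 * 8.26
= 0.6707 + 6.1454
= 6.8162 eV

6.8162


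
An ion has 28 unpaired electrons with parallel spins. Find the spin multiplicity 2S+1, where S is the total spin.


Total spin S = N * (1/2) = 28 * 0.5 = 14.0
Spin multiplicity = 2S + 1
= 2 * 14.0 + 1
= 29

29


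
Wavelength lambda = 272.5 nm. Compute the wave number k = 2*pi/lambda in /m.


k = 2 * pi / lambda
= 6.2832 / (272.5e-9)
= 6.2832 / 2.7250e-07
= 2.3058e+07 /m

2.3058e+07


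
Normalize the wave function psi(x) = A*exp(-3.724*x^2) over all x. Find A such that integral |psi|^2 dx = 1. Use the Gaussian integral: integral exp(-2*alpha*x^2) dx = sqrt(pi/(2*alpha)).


integral |psi|^2 dx = A^2 * sqrt(pi/(2*alpha)) = 1
A^2 = sqrt(2*alpha/pi)
= sqrt(2 * 3.724 / pi)
= 1.539731
A = sqrt(1.539731)
= 1.2409

1.2409


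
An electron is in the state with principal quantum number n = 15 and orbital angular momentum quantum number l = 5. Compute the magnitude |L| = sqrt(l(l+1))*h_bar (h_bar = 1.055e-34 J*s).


L = sqrt(l*(l+1)) * h_bar
= sqrt(5 * 6) * 1.055e-34
= sqrt(30) * 1.055e-34
= 5.4772 * 1.055e-34
= 5.7785e-34 J*s

5.7785e-34
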